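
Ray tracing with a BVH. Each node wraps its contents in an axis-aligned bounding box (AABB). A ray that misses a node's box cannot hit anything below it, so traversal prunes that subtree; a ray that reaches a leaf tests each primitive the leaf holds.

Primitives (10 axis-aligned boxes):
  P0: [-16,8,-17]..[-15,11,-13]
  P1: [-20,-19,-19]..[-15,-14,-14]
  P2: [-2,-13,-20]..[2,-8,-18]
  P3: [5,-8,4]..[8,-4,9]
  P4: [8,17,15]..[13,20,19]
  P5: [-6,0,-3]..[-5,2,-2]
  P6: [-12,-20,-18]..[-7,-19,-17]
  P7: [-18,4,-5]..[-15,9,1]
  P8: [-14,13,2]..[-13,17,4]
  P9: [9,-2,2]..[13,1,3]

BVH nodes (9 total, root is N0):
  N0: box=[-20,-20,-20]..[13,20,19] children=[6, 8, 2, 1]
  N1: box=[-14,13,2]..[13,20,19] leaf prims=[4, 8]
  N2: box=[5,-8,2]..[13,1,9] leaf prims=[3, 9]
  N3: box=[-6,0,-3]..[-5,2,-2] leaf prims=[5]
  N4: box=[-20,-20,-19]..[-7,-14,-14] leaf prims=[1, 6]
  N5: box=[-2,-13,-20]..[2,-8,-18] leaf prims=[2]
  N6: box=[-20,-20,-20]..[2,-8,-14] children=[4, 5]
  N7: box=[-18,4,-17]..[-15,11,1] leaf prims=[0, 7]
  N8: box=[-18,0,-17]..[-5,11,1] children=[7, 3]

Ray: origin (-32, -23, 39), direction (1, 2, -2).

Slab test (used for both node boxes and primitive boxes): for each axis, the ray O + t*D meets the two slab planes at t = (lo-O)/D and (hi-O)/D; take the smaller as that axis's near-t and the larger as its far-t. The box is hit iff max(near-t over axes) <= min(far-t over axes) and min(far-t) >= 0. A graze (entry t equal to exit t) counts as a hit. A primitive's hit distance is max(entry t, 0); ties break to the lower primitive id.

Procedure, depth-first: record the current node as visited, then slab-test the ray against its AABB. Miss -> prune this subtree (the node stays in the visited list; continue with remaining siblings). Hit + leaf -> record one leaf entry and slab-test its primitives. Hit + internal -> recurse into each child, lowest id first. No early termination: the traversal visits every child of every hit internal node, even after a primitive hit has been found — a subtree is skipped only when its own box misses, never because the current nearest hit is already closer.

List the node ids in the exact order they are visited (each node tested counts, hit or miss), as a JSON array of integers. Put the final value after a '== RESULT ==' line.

Walk:
N0 x:[12,45] y:[3/2,43/2] z:[10,59/2] -> hit [12,43/2], descend [1, 2, 6, 8]
  N1 x:[18,45] y:[18,43/2] z:[10,37/2] -> hit [18,37/2] leaf, test {P4(miss), P8@t=18}
  N2 x:[37,45] y:[15/2,12] z:[15,37/2] -> miss, prune
  N6 x:[12,34] y:[3/2,15/2] z:[53/2,59/2] -> miss, prune
  N8 x:[14,27] y:[23/2,17] z:[19,28] -> miss, prune

5 AABB tests over nodes [0, 1, 2, 6, 8]; 1 leaf entered; closest P8.

== RESULT ==
[0, 1, 2, 6, 8]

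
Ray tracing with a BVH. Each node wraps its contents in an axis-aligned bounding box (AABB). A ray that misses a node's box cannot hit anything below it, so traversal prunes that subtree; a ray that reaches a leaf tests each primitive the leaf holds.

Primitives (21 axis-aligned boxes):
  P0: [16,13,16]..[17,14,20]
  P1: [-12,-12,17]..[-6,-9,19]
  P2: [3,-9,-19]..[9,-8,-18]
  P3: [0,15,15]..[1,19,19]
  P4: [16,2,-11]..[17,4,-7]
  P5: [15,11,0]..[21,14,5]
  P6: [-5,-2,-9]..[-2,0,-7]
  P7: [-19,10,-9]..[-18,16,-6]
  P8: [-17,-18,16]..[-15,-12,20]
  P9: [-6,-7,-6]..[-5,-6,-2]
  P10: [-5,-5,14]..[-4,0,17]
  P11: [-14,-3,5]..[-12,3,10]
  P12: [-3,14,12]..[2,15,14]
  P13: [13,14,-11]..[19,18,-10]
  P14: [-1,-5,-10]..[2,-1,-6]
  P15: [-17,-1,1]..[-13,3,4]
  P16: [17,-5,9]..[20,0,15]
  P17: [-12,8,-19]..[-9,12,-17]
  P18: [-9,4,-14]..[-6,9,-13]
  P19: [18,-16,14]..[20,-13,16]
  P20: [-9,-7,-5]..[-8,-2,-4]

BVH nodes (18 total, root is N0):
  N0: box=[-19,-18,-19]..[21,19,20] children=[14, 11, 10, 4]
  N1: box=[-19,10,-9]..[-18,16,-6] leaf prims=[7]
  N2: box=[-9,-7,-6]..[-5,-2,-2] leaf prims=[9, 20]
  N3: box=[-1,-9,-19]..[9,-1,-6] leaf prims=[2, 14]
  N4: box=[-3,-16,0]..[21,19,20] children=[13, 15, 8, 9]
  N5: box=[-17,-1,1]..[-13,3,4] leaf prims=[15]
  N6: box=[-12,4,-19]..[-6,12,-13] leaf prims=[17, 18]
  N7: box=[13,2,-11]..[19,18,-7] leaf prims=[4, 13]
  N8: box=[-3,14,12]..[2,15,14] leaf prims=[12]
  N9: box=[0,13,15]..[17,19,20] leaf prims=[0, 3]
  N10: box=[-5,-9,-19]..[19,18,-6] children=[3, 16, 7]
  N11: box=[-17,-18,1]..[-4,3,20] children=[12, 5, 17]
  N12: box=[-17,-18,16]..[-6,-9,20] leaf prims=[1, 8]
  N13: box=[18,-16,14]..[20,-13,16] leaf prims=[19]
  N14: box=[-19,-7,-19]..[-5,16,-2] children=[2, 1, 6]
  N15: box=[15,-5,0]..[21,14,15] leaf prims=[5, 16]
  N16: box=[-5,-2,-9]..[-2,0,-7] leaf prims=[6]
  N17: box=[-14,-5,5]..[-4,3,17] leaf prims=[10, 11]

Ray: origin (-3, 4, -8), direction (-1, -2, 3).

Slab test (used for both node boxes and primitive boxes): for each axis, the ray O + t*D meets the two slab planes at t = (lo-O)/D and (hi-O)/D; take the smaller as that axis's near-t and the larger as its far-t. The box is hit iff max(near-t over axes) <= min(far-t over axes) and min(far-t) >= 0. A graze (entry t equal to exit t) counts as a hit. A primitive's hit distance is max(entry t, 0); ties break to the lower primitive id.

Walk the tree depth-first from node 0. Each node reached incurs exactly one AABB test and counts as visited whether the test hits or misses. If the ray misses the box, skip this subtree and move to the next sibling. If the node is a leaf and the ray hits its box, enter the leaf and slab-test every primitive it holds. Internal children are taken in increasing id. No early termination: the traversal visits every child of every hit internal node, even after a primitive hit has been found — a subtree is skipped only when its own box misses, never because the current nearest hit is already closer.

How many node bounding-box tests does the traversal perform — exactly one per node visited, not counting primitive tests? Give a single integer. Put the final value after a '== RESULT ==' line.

Traverse from the root:
N0 x:[-24,16] y:[-15/2,11] z:[-11/3,28/3] -> hit [-11/3,28/3], descend [4, 10, 11, 14]
  N4 x:[-24,0] y:[-15/2,10] z:[8/3,28/3] -> miss, prune
  N10 x:[-22,2] y:[-7,13/2] z:[-11/3,2/3] -> hit [-11/3,2/3], descend [3, 7, 16]
    N3 x:[-12,-2] y:[5/2,13/2] z:[-11/3,2/3] -> miss, prune
    N7 x:[-22,-16] y:[-7,1] z:[-1,1/3] -> miss, prune
    N16 x:[-1,2] y:[2,3] z:[-1/3,1/3] -> miss, prune
  N11 x:[1,14] y:[1/2,11] z:[3,28/3] -> hit [3,28/3], descend [5, 12, 17]
    N5 x:[10,14] y:[1/2,5/2] z:[3,4] -> miss, prune
    N12 x:[3,14] y:[13/2,11] z:[8,28/3] -> hit [8,28/3] leaf, test {P1(miss), P8(miss)}
    N17 x:[1,11] y:[1/2,9/2] z:[13/3,25/3] -> hit [13/3,9/2] leaf, test {P10(miss), P11(miss)}
  N14 x:[2,16] y:[-6,11/2] z:[-11/3,2] -> hit [2,2], descend [1, 2, 6]
    N1 x:[15,16] y:[-6,-3] z:[-1/3,2/3] -> miss, prune
    N2 x:[2,6] y:[3,11/2] z:[2/3,2] -> miss, prune
    N6 x:[3,9] y:[-4,0] z:[-11/3,-5/3] -> miss, prune

Summary -> nodes [0, 4, 10, 3, 7, 16, 11, 5, 12, 17, 14, 1, 2, 6]; box-tests=14; leaf-entries=2; first=miss

== RESULT ==
14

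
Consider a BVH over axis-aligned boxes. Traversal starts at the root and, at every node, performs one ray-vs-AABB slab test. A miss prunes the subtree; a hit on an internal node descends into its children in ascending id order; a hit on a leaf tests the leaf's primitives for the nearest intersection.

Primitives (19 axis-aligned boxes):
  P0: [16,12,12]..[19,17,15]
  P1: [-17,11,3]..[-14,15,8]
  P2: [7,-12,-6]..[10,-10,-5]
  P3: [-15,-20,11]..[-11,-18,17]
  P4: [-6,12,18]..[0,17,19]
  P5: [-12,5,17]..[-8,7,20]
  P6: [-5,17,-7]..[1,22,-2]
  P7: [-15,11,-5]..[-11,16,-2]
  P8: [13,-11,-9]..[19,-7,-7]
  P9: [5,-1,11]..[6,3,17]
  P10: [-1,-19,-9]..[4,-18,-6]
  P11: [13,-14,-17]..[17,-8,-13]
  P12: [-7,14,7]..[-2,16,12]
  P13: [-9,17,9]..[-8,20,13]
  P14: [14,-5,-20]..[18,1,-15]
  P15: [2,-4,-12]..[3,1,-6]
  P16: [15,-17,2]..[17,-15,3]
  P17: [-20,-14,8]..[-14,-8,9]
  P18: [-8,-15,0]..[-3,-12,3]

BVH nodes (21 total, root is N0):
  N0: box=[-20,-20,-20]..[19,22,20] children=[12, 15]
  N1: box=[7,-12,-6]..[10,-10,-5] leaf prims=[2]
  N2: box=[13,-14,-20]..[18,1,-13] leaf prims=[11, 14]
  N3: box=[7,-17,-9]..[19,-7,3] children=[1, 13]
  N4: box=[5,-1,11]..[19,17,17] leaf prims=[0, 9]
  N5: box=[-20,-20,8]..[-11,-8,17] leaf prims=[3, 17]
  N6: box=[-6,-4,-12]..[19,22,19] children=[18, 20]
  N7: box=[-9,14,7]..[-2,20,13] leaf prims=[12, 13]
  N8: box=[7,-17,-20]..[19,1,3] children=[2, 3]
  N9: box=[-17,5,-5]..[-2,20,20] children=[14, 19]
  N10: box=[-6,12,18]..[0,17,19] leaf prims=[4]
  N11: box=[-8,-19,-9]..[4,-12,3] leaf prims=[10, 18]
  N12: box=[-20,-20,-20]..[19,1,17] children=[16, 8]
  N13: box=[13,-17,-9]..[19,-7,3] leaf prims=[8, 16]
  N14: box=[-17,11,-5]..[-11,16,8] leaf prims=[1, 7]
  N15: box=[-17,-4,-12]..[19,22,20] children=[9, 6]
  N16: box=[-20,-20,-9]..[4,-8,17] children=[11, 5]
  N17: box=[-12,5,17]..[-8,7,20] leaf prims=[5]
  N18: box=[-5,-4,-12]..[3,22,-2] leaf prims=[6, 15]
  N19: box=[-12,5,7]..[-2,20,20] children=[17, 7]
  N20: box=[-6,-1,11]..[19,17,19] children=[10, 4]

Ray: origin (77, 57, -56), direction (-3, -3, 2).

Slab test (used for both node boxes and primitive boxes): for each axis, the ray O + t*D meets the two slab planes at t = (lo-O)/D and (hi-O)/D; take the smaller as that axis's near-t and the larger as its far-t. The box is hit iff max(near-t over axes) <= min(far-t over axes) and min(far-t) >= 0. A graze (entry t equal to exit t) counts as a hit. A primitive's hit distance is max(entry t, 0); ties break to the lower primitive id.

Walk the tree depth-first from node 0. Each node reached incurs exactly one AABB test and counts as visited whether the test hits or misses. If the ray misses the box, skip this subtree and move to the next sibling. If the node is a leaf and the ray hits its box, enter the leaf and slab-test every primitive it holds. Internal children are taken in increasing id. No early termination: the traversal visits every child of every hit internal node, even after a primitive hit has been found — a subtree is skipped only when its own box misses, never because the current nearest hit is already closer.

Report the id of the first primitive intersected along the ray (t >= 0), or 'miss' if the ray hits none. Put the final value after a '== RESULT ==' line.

Traverse from the root:
N0 x:[58/3,97/3] y:[35/3,77/3] z:[18,38] -> hit [58/3,77/3], descend [12, 15]
  N12 x:[58/3,97/3] y:[56/3,77/3] z:[18,73/2] -> hit [58/3,77/3], descend [8, 16]
    N8 x:[58/3,70/3] y:[56/3,74/3] z:[18,59/2] -> hit [58/3,70/3], descend [2, 3]
      N2 x:[59/3,64/3] y:[56/3,71/3] z:[18,43/2] -> hit [59/3,64/3] leaf, test {P11(miss), P14@t=59/3}
      N3 x:[58/3,70/3] y:[64/3,74/3] z:[47/2,59/2] -> miss, prune
    N16 x:[73/3,97/3] y:[65/3,77/3] z:[47/2,73/2] -> hit [73/3,77/3], descend [5, 11]
      N5 x:[88/3,97/3] y:[65/3,77/3] z:[32,73/2] -> miss, prune
      N11 x:[73/3,85/3] y:[23,76/3] z:[47/2,59/2] -> hit [73/3,76/3] leaf, test {P10@t=25, P18(miss)}
  N15 x:[58/3,94/3] y:[35/3,61/3] z:[22,38] -> miss, prune

order=[0, 12, 8, 2, 3, 16, 5, 11, 15]  |boxes|=9  |leaves|=2  hit=P14

== RESULT ==
14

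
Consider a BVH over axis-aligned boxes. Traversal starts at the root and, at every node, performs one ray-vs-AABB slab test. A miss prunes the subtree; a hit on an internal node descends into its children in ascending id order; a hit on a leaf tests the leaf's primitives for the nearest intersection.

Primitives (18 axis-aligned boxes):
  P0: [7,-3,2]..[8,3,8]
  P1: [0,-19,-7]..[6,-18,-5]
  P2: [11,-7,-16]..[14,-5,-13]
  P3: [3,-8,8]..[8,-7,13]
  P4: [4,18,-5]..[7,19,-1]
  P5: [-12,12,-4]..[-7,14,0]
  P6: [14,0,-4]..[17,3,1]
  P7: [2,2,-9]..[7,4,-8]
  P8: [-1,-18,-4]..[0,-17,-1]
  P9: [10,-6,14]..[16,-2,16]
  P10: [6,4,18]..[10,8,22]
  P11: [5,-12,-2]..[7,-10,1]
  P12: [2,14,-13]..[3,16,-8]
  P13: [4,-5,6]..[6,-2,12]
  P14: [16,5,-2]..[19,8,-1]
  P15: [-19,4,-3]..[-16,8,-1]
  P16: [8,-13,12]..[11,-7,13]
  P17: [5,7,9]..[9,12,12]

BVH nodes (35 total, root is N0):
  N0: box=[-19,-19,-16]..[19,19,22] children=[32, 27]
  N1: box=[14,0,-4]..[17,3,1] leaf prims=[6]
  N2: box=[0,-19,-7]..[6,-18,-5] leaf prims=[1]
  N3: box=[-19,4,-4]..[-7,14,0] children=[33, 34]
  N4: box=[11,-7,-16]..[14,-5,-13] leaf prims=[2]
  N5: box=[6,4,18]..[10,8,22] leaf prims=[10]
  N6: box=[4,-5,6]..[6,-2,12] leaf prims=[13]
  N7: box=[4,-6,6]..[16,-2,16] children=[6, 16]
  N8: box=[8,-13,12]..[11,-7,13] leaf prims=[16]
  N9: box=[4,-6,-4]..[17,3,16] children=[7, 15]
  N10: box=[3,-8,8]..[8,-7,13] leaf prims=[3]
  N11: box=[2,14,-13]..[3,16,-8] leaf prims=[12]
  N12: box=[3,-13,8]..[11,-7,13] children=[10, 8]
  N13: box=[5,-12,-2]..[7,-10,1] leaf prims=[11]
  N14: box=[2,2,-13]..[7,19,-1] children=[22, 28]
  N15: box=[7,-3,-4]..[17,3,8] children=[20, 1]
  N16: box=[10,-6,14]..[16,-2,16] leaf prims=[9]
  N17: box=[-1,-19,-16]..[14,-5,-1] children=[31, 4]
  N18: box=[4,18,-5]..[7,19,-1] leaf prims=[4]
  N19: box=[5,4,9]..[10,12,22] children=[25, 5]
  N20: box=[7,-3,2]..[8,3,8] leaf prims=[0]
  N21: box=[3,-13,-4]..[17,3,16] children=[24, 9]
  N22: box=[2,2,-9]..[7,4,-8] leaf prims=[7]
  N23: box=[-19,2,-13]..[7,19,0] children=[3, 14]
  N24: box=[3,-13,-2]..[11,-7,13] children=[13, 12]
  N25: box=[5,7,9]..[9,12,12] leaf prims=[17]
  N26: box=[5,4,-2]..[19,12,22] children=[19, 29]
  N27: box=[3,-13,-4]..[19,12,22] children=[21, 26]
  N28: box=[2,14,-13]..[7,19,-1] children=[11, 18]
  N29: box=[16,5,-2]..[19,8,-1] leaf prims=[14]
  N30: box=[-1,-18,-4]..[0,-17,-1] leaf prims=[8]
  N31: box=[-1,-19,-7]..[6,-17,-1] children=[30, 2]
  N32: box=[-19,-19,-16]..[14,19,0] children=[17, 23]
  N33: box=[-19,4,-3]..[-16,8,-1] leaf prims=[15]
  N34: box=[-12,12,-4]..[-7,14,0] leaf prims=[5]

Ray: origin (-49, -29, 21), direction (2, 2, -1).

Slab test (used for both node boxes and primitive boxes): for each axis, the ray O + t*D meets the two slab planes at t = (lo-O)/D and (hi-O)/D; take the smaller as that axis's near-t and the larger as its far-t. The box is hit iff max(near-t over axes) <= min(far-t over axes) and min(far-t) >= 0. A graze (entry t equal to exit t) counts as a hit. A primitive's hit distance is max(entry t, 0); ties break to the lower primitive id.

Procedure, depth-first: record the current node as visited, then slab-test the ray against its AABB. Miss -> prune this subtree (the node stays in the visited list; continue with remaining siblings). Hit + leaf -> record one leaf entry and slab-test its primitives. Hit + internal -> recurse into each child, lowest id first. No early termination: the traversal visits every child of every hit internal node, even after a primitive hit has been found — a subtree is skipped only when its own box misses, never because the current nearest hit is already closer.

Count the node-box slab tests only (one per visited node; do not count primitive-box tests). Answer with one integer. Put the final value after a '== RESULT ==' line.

Traverse from the root:
N0 x:[15,34] y:[5,24] z:[-1,37] -> hit [15,24], descend [27, 32]
  N27 x:[26,34] y:[8,41/2] z:[-1,25] -> miss, prune
  N32 x:[15,63/2] y:[5,24] z:[21,37] -> hit [21,24], descend [17, 23]
    N17 x:[24,63/2] y:[5,12] z:[22,37] -> miss, prune
    N23 x:[15,28] y:[31/2,24] z:[21,34] -> hit [21,24], descend [3, 14]
      N3 x:[15,21] y:[33/2,43/2] z:[21,25] -> hit [21,21], descend [33, 34]
        N33 x:[15,33/2] y:[33/2,37/2] z:[22,24] -> miss, prune
        N34 x:[37/2,21] y:[41/2,43/2] z:[21,25] -> hit [21,21] leaf, test {P5@t=21}
      N14 x:[51/2,28] y:[31/2,24] z:[22,34] -> miss, prune

9 AABB tests over nodes [0, 27, 32, 17, 23, 3, 33, 34, 14]; 1 leaf entered; closest P5.

== RESULT ==
9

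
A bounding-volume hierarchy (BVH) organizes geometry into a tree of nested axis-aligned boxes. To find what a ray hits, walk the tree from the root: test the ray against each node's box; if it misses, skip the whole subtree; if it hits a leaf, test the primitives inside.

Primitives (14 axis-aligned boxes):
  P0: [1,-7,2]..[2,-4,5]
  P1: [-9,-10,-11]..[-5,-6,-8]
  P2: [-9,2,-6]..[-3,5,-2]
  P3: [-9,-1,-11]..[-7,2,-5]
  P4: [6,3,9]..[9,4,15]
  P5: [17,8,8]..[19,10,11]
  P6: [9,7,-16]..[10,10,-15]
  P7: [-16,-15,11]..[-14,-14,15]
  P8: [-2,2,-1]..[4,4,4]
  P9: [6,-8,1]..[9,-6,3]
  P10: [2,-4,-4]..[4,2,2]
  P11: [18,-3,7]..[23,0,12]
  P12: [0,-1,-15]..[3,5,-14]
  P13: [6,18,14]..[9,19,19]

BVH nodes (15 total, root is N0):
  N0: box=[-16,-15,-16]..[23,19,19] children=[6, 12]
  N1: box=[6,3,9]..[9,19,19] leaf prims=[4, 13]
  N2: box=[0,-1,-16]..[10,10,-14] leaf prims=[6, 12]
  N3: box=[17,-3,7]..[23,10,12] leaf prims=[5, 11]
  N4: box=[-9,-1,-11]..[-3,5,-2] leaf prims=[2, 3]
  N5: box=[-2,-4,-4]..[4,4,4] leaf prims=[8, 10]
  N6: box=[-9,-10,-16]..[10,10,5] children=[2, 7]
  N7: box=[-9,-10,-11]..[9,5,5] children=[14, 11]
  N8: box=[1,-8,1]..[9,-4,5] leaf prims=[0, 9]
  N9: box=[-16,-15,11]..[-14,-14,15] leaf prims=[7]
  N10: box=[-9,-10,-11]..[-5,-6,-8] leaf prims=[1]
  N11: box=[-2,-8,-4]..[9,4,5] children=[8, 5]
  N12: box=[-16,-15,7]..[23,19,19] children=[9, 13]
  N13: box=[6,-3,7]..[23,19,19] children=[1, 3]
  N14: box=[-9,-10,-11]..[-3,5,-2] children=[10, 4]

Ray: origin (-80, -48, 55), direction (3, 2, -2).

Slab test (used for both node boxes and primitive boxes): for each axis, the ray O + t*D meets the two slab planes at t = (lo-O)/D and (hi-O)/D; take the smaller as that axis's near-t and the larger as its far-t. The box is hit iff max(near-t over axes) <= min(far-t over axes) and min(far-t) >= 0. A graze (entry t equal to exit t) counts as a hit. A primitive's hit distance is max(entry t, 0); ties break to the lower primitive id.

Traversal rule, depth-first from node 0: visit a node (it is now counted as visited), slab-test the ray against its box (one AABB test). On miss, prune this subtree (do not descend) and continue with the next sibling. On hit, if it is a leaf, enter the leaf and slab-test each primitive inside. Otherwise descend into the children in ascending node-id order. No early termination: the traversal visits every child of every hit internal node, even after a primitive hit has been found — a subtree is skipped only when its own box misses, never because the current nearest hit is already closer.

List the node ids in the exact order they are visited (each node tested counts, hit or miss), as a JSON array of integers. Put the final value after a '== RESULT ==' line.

Trace the traversal:
N0 x:[64/3,103/3] y:[33/2,67/2] z:[18,71/2] -> hit [64/3,67/2], descend [6, 12]
  N6 x:[71/3,30] y:[19,29] z:[25,71/2] -> hit [25,29], descend [2, 7]
    N2 x:[80/3,30] y:[47/2,29] z:[69/2,71/2] -> miss, prune
    N7 x:[71/3,89/3] y:[19,53/2] z:[25,33] -> hit [25,53/2], descend [11, 14]
      N11 x:[26,89/3] y:[20,26] z:[25,59/2] -> hit [26,26], descend [5, 8]
        N5 x:[26,28] y:[22,26] z:[51/2,59/2] -> hit [26,26] leaf, test {P8@t=26, P10(miss)}
        N8 x:[27,89/3] y:[20,22] z:[25,27] -> miss, prune
      N14 x:[71/3,77/3] y:[19,53/2] z:[57/2,33] -> miss, prune
  N12 x:[64/3,103/3] y:[33/2,67/2] z:[18,24] -> hit [64/3,24], descend [9, 13]
    N9 x:[64/3,22] y:[33/2,17] z:[20,22] -> miss, prune
    N13 x:[86/3,103/3] y:[45/2,67/2] z:[18,24] -> miss, prune

order=[0, 6, 2, 7, 11, 5, 8, 14, 12, 9, 13]  |boxes|=11  |leaves|=1  hit=P8

== RESULT ==
[0, 6, 2, 7, 11, 5, 8, 14, 12, 9, 13]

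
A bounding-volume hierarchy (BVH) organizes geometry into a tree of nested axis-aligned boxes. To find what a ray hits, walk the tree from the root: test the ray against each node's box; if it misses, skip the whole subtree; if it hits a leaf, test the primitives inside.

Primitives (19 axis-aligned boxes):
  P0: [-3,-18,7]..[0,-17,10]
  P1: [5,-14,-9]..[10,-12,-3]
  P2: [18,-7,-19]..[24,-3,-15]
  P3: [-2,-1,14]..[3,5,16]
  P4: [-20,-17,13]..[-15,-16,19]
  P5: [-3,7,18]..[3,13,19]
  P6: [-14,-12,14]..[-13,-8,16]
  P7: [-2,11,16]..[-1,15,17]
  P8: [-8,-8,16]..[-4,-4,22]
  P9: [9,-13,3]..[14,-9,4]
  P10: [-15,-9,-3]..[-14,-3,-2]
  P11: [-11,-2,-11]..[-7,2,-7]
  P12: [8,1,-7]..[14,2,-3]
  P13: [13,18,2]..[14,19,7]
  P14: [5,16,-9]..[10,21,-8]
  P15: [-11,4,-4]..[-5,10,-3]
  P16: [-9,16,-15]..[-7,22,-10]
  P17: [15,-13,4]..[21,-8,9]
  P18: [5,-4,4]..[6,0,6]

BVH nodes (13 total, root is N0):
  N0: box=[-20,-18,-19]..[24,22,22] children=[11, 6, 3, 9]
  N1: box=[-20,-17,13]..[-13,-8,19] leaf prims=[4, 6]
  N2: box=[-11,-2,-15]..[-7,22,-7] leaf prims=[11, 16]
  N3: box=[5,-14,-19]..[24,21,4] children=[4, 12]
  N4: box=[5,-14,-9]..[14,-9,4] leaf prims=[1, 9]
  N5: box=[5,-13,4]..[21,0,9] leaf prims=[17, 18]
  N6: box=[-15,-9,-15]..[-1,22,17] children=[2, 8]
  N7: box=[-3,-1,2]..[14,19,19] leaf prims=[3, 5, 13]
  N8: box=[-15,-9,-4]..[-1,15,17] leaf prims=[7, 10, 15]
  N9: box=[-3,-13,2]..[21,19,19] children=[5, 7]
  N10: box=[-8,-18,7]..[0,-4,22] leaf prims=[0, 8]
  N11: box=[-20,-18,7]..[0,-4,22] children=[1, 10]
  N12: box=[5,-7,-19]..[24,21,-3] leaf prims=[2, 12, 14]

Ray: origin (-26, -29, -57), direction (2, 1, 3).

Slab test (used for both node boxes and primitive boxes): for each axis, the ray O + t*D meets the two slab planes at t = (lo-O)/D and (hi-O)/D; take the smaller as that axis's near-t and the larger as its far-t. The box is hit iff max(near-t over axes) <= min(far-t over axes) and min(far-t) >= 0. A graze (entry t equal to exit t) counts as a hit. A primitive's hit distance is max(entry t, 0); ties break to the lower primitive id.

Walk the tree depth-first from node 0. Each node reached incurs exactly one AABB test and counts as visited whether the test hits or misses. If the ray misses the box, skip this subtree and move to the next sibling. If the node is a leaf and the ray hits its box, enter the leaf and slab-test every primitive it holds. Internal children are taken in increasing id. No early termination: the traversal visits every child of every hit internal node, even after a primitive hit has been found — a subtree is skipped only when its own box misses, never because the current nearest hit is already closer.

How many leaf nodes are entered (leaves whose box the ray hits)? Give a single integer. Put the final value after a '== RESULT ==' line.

Traverse from the root:
N0 x:[3,25] y:[11,51] z:[38/3,79/3] -> hit [38/3,25], descend [3, 6, 9, 11]
  N3 x:[31/2,25] y:[15,50] z:[38/3,61/3] -> hit [31/2,61/3], descend [4, 12]
    N4 x:[31/2,20] y:[15,20] z:[16,61/3] -> hit [16,20] leaf, test {P1@t=16, P9@t=20}
    N12 x:[31/2,25] y:[22,50] z:[38/3,18] -> miss, prune
  N6 x:[11/2,25/2] y:[20,51] z:[14,74/3] -> miss, prune
  N9 x:[23/2,47/2] y:[16,48] z:[59/3,76/3] -> hit [59/3,47/2], descend [5, 7]
    N5 x:[31/2,47/2] y:[16,29] z:[61/3,22] -> hit [61/3,22] leaf, test {P17@t=41/2, P18(miss)}
    N7 x:[23/2,20] y:[28,48] z:[59/3,76/3] -> miss, prune
  N11 x:[3,13] y:[11,25] z:[64/3,79/3] -> miss, prune

Visited [0, 3, 4, 12, 6, 9, 5, 7, 11]. Tests: 9 box, 2 leaf. Nearest: P1.

== RESULT ==
2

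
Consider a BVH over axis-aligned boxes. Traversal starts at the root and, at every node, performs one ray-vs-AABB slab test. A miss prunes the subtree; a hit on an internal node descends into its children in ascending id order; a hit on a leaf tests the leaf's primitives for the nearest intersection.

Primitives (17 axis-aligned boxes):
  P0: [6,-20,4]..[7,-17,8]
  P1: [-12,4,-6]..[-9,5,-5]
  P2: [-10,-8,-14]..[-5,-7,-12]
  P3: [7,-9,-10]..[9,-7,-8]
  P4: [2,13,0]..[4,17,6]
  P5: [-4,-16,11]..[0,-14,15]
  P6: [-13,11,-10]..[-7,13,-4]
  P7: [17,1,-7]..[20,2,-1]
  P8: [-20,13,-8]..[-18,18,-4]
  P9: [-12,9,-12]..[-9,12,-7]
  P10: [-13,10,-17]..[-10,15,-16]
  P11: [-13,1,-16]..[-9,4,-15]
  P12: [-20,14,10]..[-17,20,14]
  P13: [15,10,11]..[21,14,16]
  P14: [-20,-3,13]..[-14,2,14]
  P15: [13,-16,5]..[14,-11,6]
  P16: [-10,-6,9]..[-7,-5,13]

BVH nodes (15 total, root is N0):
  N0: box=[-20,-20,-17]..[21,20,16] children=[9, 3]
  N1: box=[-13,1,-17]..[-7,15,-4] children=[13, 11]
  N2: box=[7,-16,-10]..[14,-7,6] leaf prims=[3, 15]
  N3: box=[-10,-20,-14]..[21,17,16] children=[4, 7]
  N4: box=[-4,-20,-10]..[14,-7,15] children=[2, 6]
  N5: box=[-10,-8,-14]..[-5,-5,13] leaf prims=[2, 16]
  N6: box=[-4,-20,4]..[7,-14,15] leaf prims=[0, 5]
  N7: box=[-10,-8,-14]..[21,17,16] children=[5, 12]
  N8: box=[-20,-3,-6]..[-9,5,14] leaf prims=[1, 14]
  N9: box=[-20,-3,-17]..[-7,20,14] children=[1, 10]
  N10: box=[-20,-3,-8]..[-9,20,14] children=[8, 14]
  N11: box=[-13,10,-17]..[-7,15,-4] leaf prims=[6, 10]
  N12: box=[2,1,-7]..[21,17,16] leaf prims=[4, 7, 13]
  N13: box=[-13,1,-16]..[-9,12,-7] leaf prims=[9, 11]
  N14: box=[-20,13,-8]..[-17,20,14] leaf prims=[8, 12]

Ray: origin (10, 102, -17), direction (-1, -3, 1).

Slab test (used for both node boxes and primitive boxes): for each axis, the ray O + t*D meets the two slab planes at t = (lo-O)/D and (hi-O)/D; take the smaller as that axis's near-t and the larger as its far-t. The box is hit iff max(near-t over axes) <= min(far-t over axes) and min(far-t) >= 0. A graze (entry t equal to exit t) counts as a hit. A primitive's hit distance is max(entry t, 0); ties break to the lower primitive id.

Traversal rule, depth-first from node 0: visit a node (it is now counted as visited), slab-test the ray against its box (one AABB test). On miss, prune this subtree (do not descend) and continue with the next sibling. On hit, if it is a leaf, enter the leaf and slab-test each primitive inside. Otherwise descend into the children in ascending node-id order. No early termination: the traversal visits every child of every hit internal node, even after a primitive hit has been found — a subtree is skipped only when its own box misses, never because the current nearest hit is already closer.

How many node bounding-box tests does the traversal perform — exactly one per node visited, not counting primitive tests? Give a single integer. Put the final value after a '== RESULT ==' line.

Walk:
N0 x:[-11,30] y:[82/3,122/3] z:[0,33] -> hit [82/3,30], descend [3, 9]
  N3 x:[-11,20] y:[85/3,122/3] z:[3,33] -> miss, prune
  N9 x:[17,30] y:[82/3,35] z:[0,31] -> hit [82/3,30], descend [1, 10]
    N1 x:[17,23] y:[29,101/3] z:[0,13] -> miss, prune
    N10 x:[19,30] y:[82/3,35] z:[9,31] -> hit [82/3,30], descend [8, 14]
      N8 x:[19,30] y:[97/3,35] z:[11,31] -> miss, prune
      N14 x:[27,30] y:[82/3,89/3] z:[9,31] -> hit [82/3,89/3] leaf, test {P8(miss), P12@t=82/3}

order=[0, 3, 9, 1, 10, 8, 14]  |boxes|=7  |leaves|=1  hit=P12

== RESULT ==
7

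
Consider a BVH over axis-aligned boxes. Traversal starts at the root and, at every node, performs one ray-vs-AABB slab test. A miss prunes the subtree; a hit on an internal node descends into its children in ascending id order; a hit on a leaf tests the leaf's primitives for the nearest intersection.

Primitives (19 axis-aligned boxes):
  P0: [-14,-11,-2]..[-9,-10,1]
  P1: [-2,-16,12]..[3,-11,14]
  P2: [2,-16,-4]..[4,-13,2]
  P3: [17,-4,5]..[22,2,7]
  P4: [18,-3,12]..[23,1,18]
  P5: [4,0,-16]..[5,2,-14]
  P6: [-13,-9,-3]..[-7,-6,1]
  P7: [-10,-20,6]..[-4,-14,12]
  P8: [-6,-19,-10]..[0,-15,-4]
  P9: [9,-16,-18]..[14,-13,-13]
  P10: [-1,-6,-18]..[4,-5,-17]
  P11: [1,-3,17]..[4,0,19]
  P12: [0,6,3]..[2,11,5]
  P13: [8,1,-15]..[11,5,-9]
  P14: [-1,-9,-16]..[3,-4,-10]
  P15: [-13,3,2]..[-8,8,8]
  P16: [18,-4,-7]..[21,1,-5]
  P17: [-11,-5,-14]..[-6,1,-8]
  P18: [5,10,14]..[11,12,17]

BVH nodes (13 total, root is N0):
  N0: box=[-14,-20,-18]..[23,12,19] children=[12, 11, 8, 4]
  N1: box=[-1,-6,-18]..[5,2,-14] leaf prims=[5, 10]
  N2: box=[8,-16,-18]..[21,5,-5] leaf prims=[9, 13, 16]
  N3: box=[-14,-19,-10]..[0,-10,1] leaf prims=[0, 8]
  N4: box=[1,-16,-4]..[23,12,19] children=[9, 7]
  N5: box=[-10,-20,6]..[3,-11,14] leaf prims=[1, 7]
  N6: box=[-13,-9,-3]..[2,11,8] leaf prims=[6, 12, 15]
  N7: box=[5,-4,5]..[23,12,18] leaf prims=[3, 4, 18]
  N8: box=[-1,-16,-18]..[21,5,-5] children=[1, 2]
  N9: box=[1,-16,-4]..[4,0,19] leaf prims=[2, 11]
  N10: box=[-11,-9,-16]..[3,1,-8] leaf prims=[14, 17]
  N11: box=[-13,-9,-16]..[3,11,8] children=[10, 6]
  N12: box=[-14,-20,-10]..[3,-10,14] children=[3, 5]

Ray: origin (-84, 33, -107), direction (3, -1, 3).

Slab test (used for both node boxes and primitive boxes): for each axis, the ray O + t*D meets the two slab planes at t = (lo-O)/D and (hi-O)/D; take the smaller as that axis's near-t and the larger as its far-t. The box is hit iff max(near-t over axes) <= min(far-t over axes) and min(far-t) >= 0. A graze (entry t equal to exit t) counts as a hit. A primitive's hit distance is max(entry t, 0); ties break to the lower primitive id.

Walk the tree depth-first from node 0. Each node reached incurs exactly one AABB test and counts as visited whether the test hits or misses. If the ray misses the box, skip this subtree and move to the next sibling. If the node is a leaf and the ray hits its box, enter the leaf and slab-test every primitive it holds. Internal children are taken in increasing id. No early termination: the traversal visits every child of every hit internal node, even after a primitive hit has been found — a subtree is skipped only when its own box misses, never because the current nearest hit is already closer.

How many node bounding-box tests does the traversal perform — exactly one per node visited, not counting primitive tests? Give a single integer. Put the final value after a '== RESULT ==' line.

Trace the traversal:
N0 x:[70/3,107/3] y:[21,53] z:[89/3,42] -> hit [89/3,107/3], descend [4, 8, 11, 12]
  N4 x:[85/3,107/3] y:[21,49] z:[103/3,42] -> hit [103/3,107/3], descend [7, 9]
    N7 x:[89/3,107/3] y:[21,37] z:[112/3,125/3] -> miss, prune
    N9 x:[85/3,88/3] y:[33,49] z:[103/3,42] -> miss, prune
  N8 x:[83/3,35] y:[28,49] z:[89/3,34] -> hit [89/3,34], descend [1, 2]
    N1 x:[83/3,89/3] y:[31,39] z:[89/3,31] -> miss, prune
    N2 x:[92/3,35] y:[28,49] z:[89/3,34] -> hit [92/3,34] leaf, test {P9(miss), P13@t=92/3, P16@t=34}
  N11 x:[71/3,29] y:[22,42] z:[91/3,115/3] -> miss, prune
  N12 x:[70/3,29] y:[43,53] z:[97/3,121/3] -> miss, prune

Visited [0, 4, 7, 9, 8, 1, 2, 11, 12]. Tests: 9 box, 1 leaf. Nearest: P13.

== RESULT ==
9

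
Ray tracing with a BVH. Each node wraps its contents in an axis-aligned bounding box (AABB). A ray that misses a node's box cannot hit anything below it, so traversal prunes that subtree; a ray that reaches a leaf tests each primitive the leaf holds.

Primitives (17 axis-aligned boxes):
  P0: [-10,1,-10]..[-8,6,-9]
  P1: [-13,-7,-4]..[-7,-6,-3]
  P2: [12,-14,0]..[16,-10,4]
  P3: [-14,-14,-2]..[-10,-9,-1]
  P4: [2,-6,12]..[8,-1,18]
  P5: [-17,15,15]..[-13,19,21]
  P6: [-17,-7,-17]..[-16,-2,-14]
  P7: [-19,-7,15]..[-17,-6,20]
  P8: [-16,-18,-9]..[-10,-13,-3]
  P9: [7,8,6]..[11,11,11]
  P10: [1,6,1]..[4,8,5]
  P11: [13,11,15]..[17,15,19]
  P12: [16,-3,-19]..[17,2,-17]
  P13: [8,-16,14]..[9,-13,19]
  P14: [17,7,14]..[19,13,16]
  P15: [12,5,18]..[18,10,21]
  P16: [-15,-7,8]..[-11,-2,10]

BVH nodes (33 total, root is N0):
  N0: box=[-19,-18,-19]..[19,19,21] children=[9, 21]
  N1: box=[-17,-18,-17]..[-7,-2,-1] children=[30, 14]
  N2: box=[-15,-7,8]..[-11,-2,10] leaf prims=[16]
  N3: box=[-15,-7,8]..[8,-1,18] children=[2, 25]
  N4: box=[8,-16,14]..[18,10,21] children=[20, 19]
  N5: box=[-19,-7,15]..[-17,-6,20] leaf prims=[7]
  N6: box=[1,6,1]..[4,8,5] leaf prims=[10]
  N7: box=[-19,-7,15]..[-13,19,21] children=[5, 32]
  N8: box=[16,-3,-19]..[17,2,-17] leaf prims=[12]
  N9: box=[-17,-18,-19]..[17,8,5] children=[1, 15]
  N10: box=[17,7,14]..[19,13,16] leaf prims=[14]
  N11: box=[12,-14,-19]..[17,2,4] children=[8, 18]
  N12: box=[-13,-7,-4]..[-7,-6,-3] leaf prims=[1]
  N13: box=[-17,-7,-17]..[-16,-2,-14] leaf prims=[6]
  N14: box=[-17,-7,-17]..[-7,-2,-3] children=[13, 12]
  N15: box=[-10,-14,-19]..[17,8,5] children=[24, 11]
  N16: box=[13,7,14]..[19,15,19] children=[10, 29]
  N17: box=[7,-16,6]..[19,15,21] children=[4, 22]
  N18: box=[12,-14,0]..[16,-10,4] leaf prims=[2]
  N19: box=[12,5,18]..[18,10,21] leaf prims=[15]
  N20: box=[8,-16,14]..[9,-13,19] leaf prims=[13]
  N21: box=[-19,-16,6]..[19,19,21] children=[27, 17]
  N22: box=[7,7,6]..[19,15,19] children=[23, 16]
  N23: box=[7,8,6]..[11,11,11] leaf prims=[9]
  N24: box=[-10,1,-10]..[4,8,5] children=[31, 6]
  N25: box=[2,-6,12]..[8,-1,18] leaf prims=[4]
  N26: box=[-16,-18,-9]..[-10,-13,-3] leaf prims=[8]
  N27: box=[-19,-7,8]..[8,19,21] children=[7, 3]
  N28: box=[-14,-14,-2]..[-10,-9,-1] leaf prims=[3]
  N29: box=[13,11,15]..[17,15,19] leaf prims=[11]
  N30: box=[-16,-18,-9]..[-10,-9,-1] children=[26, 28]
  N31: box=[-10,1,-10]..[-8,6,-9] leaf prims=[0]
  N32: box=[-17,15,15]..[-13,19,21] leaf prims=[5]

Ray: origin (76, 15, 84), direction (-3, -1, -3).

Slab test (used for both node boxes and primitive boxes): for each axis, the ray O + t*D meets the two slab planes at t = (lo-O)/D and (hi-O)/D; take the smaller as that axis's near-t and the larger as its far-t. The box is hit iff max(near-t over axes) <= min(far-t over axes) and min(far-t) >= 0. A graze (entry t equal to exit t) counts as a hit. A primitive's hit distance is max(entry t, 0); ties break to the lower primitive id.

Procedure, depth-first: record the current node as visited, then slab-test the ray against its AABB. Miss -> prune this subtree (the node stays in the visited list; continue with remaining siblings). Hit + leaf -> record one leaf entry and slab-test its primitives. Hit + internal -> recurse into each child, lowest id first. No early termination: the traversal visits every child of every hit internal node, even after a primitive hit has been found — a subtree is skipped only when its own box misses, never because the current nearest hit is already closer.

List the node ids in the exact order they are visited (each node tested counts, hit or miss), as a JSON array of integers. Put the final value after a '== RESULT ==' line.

Trace the traversal:
N0 x:[19,95/3] y:[-4,33] z:[21,103/3] -> hit [21,95/3], descend [9, 21]
  N9 x:[59/3,31] y:[7,33] z:[79/3,103/3] -> hit [79/3,31], descend [1, 15]
    N1 x:[83/3,31] y:[17,33] z:[85/3,101/3] -> hit [85/3,31], descend [14, 30]
      N14 x:[83/3,31] y:[17,22] z:[29,101/3] -> miss, prune
      N30 x:[86/3,92/3] y:[24,33] z:[85/3,31] -> hit [86/3,92/3], descend [26, 28]
        N26 x:[86/3,92/3] y:[28,33] z:[29,31] -> hit [29,92/3] leaf, test {P8@t=29}
        N28 x:[86/3,30] y:[24,29] z:[85/3,86/3] -> hit [86/3,86/3] leaf, test {P3@t=86/3}
    N15 x:[59/3,86/3] y:[7,29] z:[79/3,103/3] -> hit [79/3,86/3], descend [11, 24]
      N11 x:[59/3,64/3] y:[13,29] z:[80/3,103/3] -> miss, prune
      N24 x:[24,86/3] y:[7,14] z:[79/3,94/3] -> miss, prune
  N21 x:[19,95/3] y:[-4,31] z:[21,26] -> hit [21,26], descend [17, 27]
    N17 x:[19,23] y:[0,31] z:[21,26] -> hit [21,23], descend [4, 22]
      N4 x:[58/3,68/3] y:[5,31] z:[21,70/3] -> hit [21,68/3], descend [19, 20]
        N19 x:[58/3,64/3] y:[5,10] z:[21,22] -> miss, prune
        N20 x:[67/3,68/3] y:[28,31] z:[65/3,70/3] -> miss, prune
      N22 x:[19,23] y:[0,8] z:[65/3,26] -> miss, prune
    N27 x:[68/3,95/3] y:[-4,22] z:[21,76/3] -> miss, prune

Visited [0, 9, 1, 14, 30, 26, 28, 15, 11, 24, 21, 17, 4, 19, 20, 22, 27]. Tests: 17 box, 2 leaf. Nearest: P3.

== RESULT ==
[0, 9, 1, 14, 30, 26, 28, 15, 11, 24, 21, 17, 4, 19, 20, 22, 27]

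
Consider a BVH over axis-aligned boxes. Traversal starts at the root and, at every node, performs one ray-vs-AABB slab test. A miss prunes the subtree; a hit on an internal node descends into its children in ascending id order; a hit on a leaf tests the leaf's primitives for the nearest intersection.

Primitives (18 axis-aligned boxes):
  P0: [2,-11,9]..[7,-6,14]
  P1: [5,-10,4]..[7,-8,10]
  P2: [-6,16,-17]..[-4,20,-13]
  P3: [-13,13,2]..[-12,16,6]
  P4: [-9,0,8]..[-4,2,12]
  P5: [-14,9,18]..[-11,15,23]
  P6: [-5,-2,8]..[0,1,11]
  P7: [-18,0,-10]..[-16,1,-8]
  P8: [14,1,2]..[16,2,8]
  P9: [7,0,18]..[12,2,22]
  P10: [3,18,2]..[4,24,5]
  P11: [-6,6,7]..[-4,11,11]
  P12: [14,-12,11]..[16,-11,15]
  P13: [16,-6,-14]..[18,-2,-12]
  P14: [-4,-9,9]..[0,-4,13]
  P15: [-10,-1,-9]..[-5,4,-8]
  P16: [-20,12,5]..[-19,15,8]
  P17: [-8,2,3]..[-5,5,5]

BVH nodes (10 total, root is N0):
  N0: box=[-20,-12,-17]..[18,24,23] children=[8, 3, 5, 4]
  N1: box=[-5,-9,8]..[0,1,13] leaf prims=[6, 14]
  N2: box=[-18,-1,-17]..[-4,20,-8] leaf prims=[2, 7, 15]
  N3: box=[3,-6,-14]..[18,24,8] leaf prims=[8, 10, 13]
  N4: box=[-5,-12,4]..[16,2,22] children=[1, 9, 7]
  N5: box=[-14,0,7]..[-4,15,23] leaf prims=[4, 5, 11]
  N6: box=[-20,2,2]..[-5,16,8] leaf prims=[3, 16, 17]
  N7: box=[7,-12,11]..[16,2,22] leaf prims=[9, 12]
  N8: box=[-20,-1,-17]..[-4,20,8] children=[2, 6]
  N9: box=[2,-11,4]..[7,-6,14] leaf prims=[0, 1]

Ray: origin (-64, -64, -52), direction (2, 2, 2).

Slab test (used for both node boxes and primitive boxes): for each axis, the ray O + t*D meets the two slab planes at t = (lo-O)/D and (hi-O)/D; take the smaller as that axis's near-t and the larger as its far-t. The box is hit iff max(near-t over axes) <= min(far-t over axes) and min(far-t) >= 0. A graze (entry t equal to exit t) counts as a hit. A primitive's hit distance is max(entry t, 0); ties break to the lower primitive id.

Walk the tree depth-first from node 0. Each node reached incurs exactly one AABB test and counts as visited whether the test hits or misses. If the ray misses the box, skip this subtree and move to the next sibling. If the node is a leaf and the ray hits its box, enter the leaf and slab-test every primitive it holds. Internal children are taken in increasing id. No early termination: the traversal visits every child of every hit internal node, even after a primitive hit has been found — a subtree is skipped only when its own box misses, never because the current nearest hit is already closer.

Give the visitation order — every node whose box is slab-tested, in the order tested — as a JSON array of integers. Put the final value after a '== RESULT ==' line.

Walk:
N0 x:[22,41] y:[26,44] z:[35/2,75/2] -> hit [26,75/2], descend [3, 4, 5, 8]
  N3 x:[67/2,41] y:[29,44] z:[19,30] -> miss, prune
  N4 x:[59/2,40] y:[26,33] z:[28,37] -> hit [59/2,33], descend [1, 7, 9]
    N1 x:[59/2,32] y:[55/2,65/2] z:[30,65/2] -> hit [30,32] leaf, test {P6@t=31, P14(miss)}
    N7 x:[71/2,40] y:[26,33] z:[63/2,37] -> miss, prune
    N9 x:[33,71/2] y:[53/2,29] z:[28,33] -> miss, prune
  N5 x:[25,30] y:[32,79/2] z:[59/2,75/2] -> miss, prune
  N8 x:[22,30] y:[63/2,42] z:[35/2,30] -> miss, prune

order=[0, 3, 4, 1, 7, 9, 5, 8]  |boxes|=8  |leaves|=1  hit=P6

== RESULT ==
[0, 3, 4, 1, 7, 9, 5, 8]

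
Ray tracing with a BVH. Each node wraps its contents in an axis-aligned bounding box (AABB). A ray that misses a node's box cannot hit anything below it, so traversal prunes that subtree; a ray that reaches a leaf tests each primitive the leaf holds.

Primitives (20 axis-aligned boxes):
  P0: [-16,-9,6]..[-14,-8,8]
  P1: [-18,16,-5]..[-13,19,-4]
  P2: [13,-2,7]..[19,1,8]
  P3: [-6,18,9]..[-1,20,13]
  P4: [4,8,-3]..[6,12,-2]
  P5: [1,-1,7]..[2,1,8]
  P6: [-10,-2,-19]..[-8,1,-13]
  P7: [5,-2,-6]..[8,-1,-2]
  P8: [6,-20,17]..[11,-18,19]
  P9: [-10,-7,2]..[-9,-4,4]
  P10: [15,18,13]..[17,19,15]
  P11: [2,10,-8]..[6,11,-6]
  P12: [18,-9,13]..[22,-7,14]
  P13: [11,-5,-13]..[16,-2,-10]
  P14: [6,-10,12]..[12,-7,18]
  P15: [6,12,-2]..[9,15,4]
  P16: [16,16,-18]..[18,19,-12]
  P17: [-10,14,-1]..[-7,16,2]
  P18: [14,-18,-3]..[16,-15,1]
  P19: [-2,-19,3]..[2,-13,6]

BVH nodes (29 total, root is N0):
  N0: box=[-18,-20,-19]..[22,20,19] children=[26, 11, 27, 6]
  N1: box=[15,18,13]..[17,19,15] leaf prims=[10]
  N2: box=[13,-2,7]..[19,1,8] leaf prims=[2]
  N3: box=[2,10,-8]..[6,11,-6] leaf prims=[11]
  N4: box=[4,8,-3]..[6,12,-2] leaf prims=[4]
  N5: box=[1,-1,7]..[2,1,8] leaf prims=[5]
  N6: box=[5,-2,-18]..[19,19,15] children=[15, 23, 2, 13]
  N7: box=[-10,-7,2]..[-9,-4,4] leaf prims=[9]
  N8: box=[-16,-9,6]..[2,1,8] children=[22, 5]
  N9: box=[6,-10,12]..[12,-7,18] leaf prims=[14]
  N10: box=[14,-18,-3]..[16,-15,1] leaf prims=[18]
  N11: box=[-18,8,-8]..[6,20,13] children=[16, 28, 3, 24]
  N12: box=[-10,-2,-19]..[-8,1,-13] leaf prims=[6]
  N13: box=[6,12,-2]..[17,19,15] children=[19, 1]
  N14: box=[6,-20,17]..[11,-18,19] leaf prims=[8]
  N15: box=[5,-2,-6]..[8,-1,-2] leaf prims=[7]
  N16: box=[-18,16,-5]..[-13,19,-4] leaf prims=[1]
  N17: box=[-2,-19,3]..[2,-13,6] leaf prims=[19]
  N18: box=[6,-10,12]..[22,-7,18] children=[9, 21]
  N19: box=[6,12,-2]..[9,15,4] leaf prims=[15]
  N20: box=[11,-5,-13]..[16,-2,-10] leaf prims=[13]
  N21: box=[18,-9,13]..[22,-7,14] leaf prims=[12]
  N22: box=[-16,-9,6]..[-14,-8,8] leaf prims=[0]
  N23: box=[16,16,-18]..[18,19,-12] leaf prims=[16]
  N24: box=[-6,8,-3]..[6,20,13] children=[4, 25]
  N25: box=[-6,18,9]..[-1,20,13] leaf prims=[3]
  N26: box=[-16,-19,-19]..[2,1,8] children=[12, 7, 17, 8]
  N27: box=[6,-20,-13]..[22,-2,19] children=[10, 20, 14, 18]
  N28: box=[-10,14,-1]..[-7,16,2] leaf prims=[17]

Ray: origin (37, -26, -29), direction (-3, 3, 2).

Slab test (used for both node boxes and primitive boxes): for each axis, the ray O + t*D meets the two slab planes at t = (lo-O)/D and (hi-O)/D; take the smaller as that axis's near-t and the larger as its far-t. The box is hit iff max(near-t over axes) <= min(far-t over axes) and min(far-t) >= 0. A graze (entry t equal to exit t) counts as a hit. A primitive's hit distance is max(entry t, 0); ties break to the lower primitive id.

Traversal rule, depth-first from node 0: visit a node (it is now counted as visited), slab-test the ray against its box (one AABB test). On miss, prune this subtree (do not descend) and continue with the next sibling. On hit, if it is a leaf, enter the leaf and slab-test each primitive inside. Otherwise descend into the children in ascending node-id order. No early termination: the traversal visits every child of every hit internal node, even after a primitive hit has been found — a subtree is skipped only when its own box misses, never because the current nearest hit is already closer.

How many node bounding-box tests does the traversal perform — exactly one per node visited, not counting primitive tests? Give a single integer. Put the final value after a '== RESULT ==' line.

Trace the traversal:
N0 x:[5,55/3] y:[2,46/3] z:[5,24] -> hit [5,46/3], descend [6, 11, 26, 27]
  N6 x:[6,32/3] y:[8,15] z:[11/2,22] -> hit [8,32/3], descend [2, 13, 15, 23]
    N2 x:[6,8] y:[8,9] z:[18,37/2] -> miss, prune
    N13 x:[20/3,31/3] y:[38/3,15] z:[27/2,22] -> miss, prune
    N15 x:[29/3,32/3] y:[8,25/3] z:[23/2,27/2] -> miss, prune
    N23 x:[19/3,7] y:[14,15] z:[11/2,17/2] -> miss, prune
  N11 x:[31/3,55/3] y:[34/3,46/3] z:[21/2,21] -> hit [34/3,46/3], descend [3, 16, 24, 28]
    N3 x:[31/3,35/3] y:[12,37/3] z:[21/2,23/2] -> miss, prune
    N16 x:[50/3,55/3] y:[14,15] z:[12,25/2] -> miss, prune
    N24 x:[31/3,43/3] y:[34/3,46/3] z:[13,21] -> hit [13,43/3], descend [4, 25]
      N4 x:[31/3,11] y:[34/3,38/3] z:[13,27/2] -> miss, prune
      N25 x:[38/3,43/3] y:[44/3,46/3] z:[19,21] -> miss, prune
    N28 x:[44/3,47/3] y:[40/3,14] z:[14,31/2] -> miss, prune
  N26 x:[35/3,53/3] y:[7/3,9] z:[5,37/2] -> miss, prune
  N27 x:[5,31/3] y:[2,8] z:[8,24] -> hit [8,8], descend [10, 14, 18, 20]
    N10 x:[7,23/3] y:[8/3,11/3] z:[13,15] -> miss, prune
    N14 x:[26/3,31/3] y:[2,8/3] z:[23,24] -> miss, prune
    N18 x:[5,31/3] y:[16/3,19/3] z:[41/2,47/2] -> miss, prune
    N20 x:[7,26/3] y:[7,8] z:[8,19/2] -> hit [8,8] leaf, test {P13@t=8}

order=[0, 6, 2, 13, 15, 23, 11, 3, 16, 24, 4, 25, 28, 26, 27, 10, 14, 18, 20]  |boxes|=19  |leaves|=1  hit=P13

== RESULT ==
19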